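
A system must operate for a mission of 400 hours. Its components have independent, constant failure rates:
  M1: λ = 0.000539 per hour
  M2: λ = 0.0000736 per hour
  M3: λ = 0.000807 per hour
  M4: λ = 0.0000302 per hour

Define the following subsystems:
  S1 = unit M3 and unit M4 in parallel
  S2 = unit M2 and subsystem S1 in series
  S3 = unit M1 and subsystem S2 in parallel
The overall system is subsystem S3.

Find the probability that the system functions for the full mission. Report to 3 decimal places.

R(M1) = exp(−0.000539 × 400) = 0.80606
R(M2) = exp(−0.0000736 × 400) = 0.97099
R(M3) = exp(−0.000807 × 400) = 0.72412
R(M4) = exp(−0.0000302 × 400) = 0.98799
Parallel (M3 and M4): 1 − (1 − 0.72412)(1 − 0.98799) = 0.99669
Series (M2 and [0.99669]): 0.97099 × 0.99669 = 0.96778
Parallel (M1 and [0.96778]): 1 − (1 − 0.80606)(1 − 0.96778) = 0.994

0.994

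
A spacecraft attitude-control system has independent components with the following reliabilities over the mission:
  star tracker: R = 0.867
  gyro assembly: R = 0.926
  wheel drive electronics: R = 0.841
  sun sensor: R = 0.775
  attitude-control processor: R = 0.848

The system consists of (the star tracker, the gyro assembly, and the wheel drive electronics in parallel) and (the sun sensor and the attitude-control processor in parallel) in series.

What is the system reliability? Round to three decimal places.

0.964

Parallel (star tracker, gyro assembly, and wheel drive electronics): 1 − (1 − 0.86700)(1 − 0.92600)(1 − 0.84100) = 0.99844
Parallel (sun sensor and attitude-control processor): 1 − (1 − 0.77500)(1 − 0.84800) = 0.96580
Series ([0.99844] and [0.96580]): 0.99844 × 0.96580 = 0.964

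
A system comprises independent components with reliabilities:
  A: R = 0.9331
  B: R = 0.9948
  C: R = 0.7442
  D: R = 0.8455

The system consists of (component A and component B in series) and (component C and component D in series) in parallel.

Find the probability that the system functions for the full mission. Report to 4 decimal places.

Series (A and B): 0.933100 × 0.994800 = 0.928248
Series (C and D): 0.744200 × 0.845500 = 0.629221
Parallel ([0.928248] and [0.629221]): 1 − (1 − 0.928248)(1 − 0.629221) = 0.9734

0.9734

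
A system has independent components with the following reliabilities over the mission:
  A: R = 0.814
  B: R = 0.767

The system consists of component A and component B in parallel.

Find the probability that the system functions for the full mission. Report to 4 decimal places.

0.9567

Parallel (A and B): 1 − (1 − 0.814000)(1 − 0.767000) = 0.9567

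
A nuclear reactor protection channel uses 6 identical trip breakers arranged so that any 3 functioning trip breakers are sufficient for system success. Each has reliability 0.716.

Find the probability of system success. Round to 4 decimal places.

R = Σ_{i=3}^{6} C(6,i) p^i (1−p)^{6−i} with p = 0.716
C(6,3)·0.716^3·0.284^3 = 0.168161
C(6,4)·0.716^4·0.284^2 = 0.317966
C(6,5)·0.716^5·0.284^1 = 0.320653
C(6,6)·0.716^6·0.284^0 = 0.134734
Sum = 0.9415

0.9415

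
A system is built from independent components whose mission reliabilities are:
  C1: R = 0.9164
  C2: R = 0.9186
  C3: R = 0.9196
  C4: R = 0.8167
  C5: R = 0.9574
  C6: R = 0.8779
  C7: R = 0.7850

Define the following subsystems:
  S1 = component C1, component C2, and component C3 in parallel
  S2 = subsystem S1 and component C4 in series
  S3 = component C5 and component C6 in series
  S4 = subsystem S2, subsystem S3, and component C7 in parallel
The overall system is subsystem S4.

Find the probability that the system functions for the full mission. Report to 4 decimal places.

0.9937

Parallel (C1, C2, and C3): 1 − (1 − 0.916400)(1 − 0.918600)(1 − 0.919600) = 0.999453
Series ([0.999453] and C4): 0.999453 × 0.816700 = 0.816253
Series (C5 and C6): 0.957400 × 0.877900 = 0.840501
Parallel ([0.816253], [0.840501], and C7): 1 − (1 − 0.816253)(1 − 0.840501)(1 − 0.785000) = 0.9937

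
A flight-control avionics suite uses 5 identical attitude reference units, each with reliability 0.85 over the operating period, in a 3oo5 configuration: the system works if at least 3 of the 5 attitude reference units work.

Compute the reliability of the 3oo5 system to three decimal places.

0.973

R = Σ_{i=3}^{5} C(5,i) p^i (1−p)^{5−i} with p = 0.85
C(5,3)·0.85^3·0.15^2 = 0.13818
C(5,4)·0.85^4·0.15^1 = 0.39150
C(5,5)·0.85^5·0.15^0 = 0.44371
Sum = 0.973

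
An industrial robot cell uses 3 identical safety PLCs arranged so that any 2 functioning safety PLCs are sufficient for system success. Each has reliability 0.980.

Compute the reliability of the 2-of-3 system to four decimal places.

0.9988

R = Σ_{i=2}^{3} C(3,i) p^i (1−p)^{3−i} with p = 0.980
C(3,2)·0.980^2·0.020^1 = 0.057624
C(3,3)·0.980^3·0.020^0 = 0.941192
Sum = 0.9988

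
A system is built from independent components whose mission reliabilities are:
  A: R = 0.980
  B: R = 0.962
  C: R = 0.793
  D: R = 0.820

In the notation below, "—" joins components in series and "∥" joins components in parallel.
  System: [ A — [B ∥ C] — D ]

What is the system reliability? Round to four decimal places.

Parallel (B and C): 1 − (1 − 0.962000)(1 − 0.793000) = 0.992134
Series (A, [0.992134], and D): 0.980000 × 0.992134 × 0.820000 = 0.7973

0.7973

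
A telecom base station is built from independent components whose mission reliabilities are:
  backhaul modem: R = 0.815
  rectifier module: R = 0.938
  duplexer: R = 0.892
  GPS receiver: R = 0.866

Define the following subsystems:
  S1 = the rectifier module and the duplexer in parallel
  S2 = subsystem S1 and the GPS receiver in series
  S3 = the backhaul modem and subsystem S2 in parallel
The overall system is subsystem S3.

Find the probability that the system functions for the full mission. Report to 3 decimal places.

0.974

Parallel (rectifier module and duplexer): 1 − (1 − 0.93800)(1 − 0.89200) = 0.99330
Series ([0.99330] and GPS receiver): 0.99330 × 0.86600 = 0.86020
Parallel (backhaul modem and [0.86020]): 1 − (1 − 0.81500)(1 − 0.86020) = 0.974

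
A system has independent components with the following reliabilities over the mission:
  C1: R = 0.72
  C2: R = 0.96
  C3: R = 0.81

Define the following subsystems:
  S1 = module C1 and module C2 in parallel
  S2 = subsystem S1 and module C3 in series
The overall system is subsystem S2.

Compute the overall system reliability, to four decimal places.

Parallel (C1 and C2): 1 − (1 − 0.720000)(1 − 0.960000) = 0.988800
Series ([0.988800] and C3): 0.988800 × 0.810000 = 0.8009

0.8009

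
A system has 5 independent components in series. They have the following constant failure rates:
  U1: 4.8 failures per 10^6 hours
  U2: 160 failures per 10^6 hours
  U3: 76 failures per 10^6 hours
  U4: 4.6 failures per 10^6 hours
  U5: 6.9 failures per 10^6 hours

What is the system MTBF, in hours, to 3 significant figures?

3960

Series of exponential components: λ_sys = Σ λ_i
λ_sys = 0.0000048 + 0.00016 + 0.000076 + 0.0000046 + 0.0000069 = 2.5230e-04 /h
MTBF = 1 / λ_sys = 3960 h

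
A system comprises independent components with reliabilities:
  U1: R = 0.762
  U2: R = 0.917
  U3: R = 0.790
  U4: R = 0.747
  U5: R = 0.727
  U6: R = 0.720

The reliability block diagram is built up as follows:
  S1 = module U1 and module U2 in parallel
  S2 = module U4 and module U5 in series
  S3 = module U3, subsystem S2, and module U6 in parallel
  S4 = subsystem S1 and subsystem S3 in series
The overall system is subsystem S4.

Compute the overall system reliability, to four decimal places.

0.9539

Parallel (U1 and U2): 1 − (1 − 0.762000)(1 − 0.917000) = 0.980246
Series (U4 and U5): 0.747000 × 0.727000 = 0.543069
Parallel (U3, [0.543069], and U6): 1 − (1 − 0.790000)(1 − 0.543069)(1 − 0.720000) = 0.973132
Series ([0.980246] and [0.973132]): 0.980246 × 0.973132 = 0.9539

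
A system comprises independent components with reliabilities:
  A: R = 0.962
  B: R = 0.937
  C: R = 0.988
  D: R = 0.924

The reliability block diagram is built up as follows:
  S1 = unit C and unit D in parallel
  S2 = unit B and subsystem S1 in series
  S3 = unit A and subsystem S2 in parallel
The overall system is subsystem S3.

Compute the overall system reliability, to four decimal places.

0.9976

Parallel (C and D): 1 − (1 − 0.988000)(1 − 0.924000) = 0.999088
Series (B and [0.999088]): 0.937000 × 0.999088 = 0.936145
Parallel (A and [0.936145]): 1 − (1 − 0.962000)(1 − 0.936145) = 0.9976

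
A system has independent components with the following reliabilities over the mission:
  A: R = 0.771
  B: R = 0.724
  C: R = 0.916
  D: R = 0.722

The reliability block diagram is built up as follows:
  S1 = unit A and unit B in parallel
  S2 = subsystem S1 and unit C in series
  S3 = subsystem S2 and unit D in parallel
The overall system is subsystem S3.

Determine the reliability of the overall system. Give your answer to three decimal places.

Parallel (A and B): 1 − (1 − 0.77100)(1 − 0.72400) = 0.93680
Series ([0.93680] and C): 0.93680 × 0.91600 = 0.85811
Parallel ([0.85811] and D): 1 − (1 − 0.85811)(1 − 0.72200) = 0.961

0.961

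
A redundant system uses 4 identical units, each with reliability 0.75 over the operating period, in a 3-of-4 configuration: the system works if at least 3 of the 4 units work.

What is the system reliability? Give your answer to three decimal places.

R = Σ_{i=3}^{4} C(4,i) p^i (1−p)^{4−i} with p = 0.75
C(4,3)·0.75^3·0.25^1 = 0.42188
C(4,4)·0.75^4·0.25^0 = 0.31641
Sum = 0.738

0.738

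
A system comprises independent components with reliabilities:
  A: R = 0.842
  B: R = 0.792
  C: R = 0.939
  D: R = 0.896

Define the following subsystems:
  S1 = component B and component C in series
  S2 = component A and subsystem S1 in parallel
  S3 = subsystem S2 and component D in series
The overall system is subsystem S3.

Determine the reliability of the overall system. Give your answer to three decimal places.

0.860

Series (B and C): 0.79200 × 0.93900 = 0.74369
Parallel (A and [0.74369]): 1 − (1 − 0.84200)(1 − 0.74369) = 0.95950
Series ([0.95950] and D): 0.95950 × 0.89600 = 0.860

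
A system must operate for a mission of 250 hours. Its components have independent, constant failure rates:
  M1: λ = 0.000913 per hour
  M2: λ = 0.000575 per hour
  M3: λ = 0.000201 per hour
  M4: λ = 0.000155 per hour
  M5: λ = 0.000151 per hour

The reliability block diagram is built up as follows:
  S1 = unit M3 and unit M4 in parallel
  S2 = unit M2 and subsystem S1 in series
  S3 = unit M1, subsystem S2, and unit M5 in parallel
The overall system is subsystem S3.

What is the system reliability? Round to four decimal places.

R(M1) = exp(−0.000913 × 250) = 0.795925
R(M2) = exp(−0.000575 × 250) = 0.866104
R(M3) = exp(−0.000201 × 250) = 0.950992
R(M4) = exp(−0.000155 × 250) = 0.961991
R(M5) = exp(−0.000151 × 250) = 0.962954
Parallel (M3 and M4): 1 − (1 − 0.950992)(1 − 0.961991) = 0.998137
Series (M2 and [0.998137]): 0.866104 × 0.998137 = 0.864490
Parallel (M1, [0.864490], and M5): 1 − (1 − 0.795925)(1 − 0.864490)(1 − 0.962954) = 0.9990

0.9990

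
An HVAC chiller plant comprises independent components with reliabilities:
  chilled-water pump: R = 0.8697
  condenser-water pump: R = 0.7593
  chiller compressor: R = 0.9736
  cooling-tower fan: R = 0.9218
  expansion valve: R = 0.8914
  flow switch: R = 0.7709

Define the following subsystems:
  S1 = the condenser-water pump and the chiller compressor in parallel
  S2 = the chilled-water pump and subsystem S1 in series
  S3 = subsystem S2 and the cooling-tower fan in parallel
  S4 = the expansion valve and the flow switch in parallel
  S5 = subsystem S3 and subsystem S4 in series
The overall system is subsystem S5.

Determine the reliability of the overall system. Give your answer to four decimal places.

0.9648

Parallel (condenser-water pump and chiller compressor): 1 − (1 − 0.759300)(1 − 0.973600) = 0.993646
Series (chilled-water pump and [0.993646]): 0.869700 × 0.993646 = 0.864174
Parallel ([0.864174] and cooling-tower fan): 1 − (1 − 0.864174)(1 − 0.921800) = 0.989378
Parallel (expansion valve and flow switch): 1 − (1 − 0.891400)(1 − 0.770900) = 0.975120
Series ([0.989378] and [0.975120]): 0.989378 × 0.975120 = 0.9648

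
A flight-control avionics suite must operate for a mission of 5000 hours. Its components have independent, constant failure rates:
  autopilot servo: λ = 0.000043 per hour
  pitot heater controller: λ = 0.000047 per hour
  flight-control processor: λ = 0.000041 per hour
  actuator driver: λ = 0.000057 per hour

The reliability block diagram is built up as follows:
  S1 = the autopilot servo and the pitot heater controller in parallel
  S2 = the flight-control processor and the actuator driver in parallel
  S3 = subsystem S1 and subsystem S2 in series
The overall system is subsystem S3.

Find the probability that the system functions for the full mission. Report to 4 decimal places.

R(autopilot servo) = exp(−0.000043 × 5000) = 0.806541
R(pitot heater controller) = exp(−0.000047 × 5000) = 0.790571
R(flight-control processor) = exp(−0.000041 × 5000) = 0.814647
R(actuator driver) = exp(−0.000057 × 5000) = 0.752014
Parallel (autopilot servo and pitot heater controller): 1 − (1 − 0.806541)(1 − 0.790571) = 0.959484
Parallel (flight-control processor and actuator driver): 1 − (1 − 0.814647)(1 − 0.752014) = 0.954035
Series ([0.959484] and [0.954035]): 0.959484 × 0.954035 = 0.9154

0.9154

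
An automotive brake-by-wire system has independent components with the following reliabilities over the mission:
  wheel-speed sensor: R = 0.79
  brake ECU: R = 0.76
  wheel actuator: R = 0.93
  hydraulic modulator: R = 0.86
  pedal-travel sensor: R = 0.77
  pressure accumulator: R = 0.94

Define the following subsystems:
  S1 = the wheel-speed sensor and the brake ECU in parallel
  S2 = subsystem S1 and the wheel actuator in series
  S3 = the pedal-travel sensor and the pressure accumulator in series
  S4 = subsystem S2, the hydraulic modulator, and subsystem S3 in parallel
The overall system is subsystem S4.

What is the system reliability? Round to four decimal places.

0.9955

Parallel (wheel-speed sensor and brake ECU): 1 − (1 − 0.790000)(1 − 0.760000) = 0.949600
Series ([0.949600] and wheel actuator): 0.949600 × 0.930000 = 0.883128
Series (pedal-travel sensor and pressure accumulator): 0.770000 × 0.940000 = 0.723800
Parallel ([0.883128], hydraulic modulator, and [0.723800]): 1 − (1 − 0.883128)(1 − 0.860000)(1 − 0.723800) = 0.9955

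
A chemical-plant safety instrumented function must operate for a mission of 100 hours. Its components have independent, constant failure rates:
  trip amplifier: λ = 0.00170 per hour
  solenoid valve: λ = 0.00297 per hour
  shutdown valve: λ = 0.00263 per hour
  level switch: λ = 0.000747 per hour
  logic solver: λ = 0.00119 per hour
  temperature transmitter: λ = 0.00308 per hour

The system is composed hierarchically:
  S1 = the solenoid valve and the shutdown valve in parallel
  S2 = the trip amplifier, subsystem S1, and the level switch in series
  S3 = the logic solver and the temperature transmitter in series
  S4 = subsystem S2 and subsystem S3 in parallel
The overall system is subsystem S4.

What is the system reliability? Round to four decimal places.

0.9084

R(trip amplifier) = exp(−0.00170 × 100) = 0.843665
R(solenoid valve) = exp(−0.00297 × 100) = 0.743044
R(shutdown valve) = exp(−0.00263 × 100) = 0.768742
R(level switch) = exp(−0.000747 × 100) = 0.928022
R(logic solver) = exp(−0.00119 × 100) = 0.887808
R(temperature transmitter) = exp(−0.00308 × 100) = 0.734915
Parallel (solenoid valve and shutdown valve): 1 − (1 − 0.743044)(1 − 0.768742) = 0.940577
Series (trip amplifier, [0.940577], and level switch): 0.843665 × 0.940577 × 0.928022 = 0.736415
Series (logic solver and temperature transmitter): 0.887808 × 0.734915 = 0.652463
Parallel ([0.736415] and [0.652463]): 1 − (1 − 0.736415)(1 − 0.652463) = 0.9084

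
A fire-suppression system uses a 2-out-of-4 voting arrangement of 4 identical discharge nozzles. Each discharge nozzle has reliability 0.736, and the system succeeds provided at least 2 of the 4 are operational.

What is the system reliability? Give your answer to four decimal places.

R = Σ_{i=2}^{4} C(4,i) p^i (1−p)^{4−i} with p = 0.736
C(4,2)·0.736^2·0.264^2 = 0.226524
C(4,3)·0.736^3·0.264^1 = 0.421015
C(4,4)·0.736^4·0.264^0 = 0.293435
Sum = 0.9410

0.9410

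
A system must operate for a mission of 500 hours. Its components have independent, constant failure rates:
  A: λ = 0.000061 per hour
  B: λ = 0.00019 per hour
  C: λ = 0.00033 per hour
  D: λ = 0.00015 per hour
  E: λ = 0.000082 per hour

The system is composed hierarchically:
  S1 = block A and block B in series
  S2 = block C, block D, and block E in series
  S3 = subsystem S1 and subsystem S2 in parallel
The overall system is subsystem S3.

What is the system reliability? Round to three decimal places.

0.971

R(A) = exp(−0.000061 × 500) = 0.96996
R(B) = exp(−0.00019 × 500) = 0.90937
R(C) = exp(−0.00033 × 500) = 0.84789
R(D) = exp(−0.00015 × 500) = 0.92774
R(E) = exp(−0.000082 × 500) = 0.95983
Series (A and B): 0.96996 × 0.90937 = 0.88205
Series (C, D, and E): 0.84789 × 0.92774 × 0.95983 = 0.75502
Parallel ([0.88205] and [0.75502]): 1 − (1 − 0.88205)(1 − 0.75502) = 0.971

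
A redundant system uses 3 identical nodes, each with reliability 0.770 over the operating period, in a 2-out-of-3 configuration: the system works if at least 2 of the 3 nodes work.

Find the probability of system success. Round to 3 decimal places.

R = Σ_{i=2}^{3} C(3,i) p^i (1−p)^{3−i} with p = 0.770
C(3,2)·0.770^2·0.230^1 = 0.40910
C(3,3)·0.770^3·0.230^0 = 0.45653
Sum = 0.866

0.866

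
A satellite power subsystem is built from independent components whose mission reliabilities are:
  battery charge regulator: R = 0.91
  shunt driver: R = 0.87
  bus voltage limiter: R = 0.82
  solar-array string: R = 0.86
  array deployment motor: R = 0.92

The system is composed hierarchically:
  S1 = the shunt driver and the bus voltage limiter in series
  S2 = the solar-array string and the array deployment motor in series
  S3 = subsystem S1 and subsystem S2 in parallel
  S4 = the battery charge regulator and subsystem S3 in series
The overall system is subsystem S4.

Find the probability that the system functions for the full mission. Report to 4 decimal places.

0.8555

Series (shunt driver and bus voltage limiter): 0.870000 × 0.820000 = 0.713400
Series (solar-array string and array deployment motor): 0.860000 × 0.920000 = 0.791200
Parallel ([0.713400] and [0.791200]): 1 − (1 − 0.713400)(1 − 0.791200) = 0.940158
Series (battery charge regulator and [0.940158]): 0.910000 × 0.940158 = 0.8555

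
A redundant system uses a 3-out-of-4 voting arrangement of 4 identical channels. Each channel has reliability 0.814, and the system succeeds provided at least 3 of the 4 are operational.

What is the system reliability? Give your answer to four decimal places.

R = Σ_{i=3}^{4} C(4,i) p^i (1−p)^{4−i} with p = 0.814
C(4,3)·0.814^3·0.186^1 = 0.401279
C(4,4)·0.814^4·0.186^0 = 0.439033
Sum = 0.8403

0.8403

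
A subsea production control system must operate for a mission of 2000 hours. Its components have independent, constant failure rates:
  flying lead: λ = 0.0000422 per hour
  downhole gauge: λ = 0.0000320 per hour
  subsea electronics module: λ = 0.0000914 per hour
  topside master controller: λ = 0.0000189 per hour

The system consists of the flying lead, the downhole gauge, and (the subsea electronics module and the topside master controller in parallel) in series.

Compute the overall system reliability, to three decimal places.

0.857

R(flying lead) = exp(−0.0000422 × 2000) = 0.91906
R(downhole gauge) = exp(−0.0000320 × 2000) = 0.93800
R(subsea electronics module) = exp(−0.0000914 × 2000) = 0.83293
R(topside master controller) = exp(−0.0000189 × 2000) = 0.96291
Parallel (subsea electronics module and topside master controller): 1 − (1 − 0.83293)(1 − 0.96291) = 0.99380
Series (flying lead, downhole gauge, and [0.99380]): 0.91906 × 0.93800 × 0.99380 = 0.857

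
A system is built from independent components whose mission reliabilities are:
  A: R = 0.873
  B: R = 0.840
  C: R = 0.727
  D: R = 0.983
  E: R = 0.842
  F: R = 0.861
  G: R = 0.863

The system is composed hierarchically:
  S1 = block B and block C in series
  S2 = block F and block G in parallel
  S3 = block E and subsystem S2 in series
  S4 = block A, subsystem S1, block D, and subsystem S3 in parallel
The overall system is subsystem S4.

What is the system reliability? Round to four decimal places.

0.9999

Series (B and C): 0.840000 × 0.727000 = 0.610680
Parallel (F and G): 1 − (1 − 0.861000)(1 − 0.863000) = 0.980957
Series (E and [0.980957]): 0.842000 × 0.980957 = 0.825966
Parallel (A, [0.610680], D, and [0.825966]): 1 − (1 − 0.873000)(1 − 0.610680)(1 − 0.983000)(1 − 0.825966) = 0.9999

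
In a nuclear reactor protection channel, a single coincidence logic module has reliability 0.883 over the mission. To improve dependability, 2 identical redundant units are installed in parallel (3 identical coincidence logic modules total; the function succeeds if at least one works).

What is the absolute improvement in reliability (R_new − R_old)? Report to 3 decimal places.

0.115

R_before = 0.883
R_after = 1 − (1 − 0.883)^3 = 0.998
ΔR = 0.998 − 0.883 = 0.115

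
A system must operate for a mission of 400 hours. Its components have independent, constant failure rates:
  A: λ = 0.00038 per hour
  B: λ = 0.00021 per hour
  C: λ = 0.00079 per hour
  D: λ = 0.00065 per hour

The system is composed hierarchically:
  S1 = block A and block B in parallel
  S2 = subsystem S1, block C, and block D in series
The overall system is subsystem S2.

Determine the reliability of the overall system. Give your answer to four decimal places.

0.5558

R(A) = exp(−0.00038 × 400) = 0.858988
R(B) = exp(−0.00021 × 400) = 0.919431
R(C) = exp(−0.00079 × 400) = 0.729059
R(D) = exp(−0.00065 × 400) = 0.771052
Parallel (A and B): 1 − (1 − 0.858988)(1 − 0.919431) = 0.988639
Series ([0.988639], C, and D): 0.988639 × 0.729059 × 0.771052 = 0.5558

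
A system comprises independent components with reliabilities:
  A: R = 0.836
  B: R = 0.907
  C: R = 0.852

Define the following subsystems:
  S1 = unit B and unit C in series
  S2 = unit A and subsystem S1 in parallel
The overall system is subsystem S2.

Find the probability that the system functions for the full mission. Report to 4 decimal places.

0.9627

Series (B and C): 0.907000 × 0.852000 = 0.772764
Parallel (A and [0.772764]): 1 − (1 − 0.836000)(1 − 0.772764) = 0.9627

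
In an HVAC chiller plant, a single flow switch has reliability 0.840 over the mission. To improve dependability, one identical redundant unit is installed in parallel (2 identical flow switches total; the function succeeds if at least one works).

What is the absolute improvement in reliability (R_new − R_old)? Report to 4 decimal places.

R_before = 0.840
R_after = 1 − (1 − 0.840)^2 = 0.9744
ΔR = 0.9744 − 0.840 = 0.1344

0.1344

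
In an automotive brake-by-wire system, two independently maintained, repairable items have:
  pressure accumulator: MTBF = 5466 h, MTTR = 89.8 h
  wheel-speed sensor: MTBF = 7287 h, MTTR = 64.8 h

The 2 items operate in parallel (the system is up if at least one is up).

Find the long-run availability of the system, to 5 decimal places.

A(pressure accumulator) = MTBF/(MTBF+MTTR) = 5466/(5466+89.8) = 0.983837
A(wheel-speed sensor) = MTBF/(MTBF+MTTR) = 7287/(7287+64.8) = 0.991186
Parallel availability: 1 − (1 − 0.983837)(1 − 0.991186) = 0.99986

0.99986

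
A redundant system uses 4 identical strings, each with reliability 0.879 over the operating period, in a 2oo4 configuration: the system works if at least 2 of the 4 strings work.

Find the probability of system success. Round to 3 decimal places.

R = Σ_{i=2}^{4} C(4,i) p^i (1−p)^{4−i} with p = 0.879
C(4,2)·0.879^2·0.121^2 = 0.06787
C(4,3)·0.879^3·0.121^1 = 0.32871
C(4,4)·0.879^4·0.121^0 = 0.59697
Sum = 0.994

0.994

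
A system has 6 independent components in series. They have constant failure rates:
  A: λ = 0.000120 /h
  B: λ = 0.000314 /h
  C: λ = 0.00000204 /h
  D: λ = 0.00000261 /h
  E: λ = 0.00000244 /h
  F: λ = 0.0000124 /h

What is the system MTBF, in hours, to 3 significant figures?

2210

Series of exponential components: λ_sys = Σ λ_i
λ_sys = 0.000120 + 0.000314 + 0.00000204 + 0.00000261 + 0.00000244 + 0.0000124 = 4.5349e-04 /h
MTBF = 1 / λ_sys = 2210 h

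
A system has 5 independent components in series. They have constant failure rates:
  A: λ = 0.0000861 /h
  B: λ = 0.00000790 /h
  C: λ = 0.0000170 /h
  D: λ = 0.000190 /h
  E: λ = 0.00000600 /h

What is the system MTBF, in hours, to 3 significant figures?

Series of exponential components: λ_sys = Σ λ_i
λ_sys = 0.0000861 + 0.00000790 + 0.0000170 + 0.000190 + 0.00000600 = 3.0700e-04 /h
MTBF = 1 / λ_sys = 3260 h

3260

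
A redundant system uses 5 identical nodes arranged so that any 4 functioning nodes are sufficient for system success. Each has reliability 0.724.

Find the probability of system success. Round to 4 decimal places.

R = Σ_{i=4}^{5} C(5,i) p^i (1−p)^{5−i} with p = 0.724
C(5,4)·0.724^4·0.276^1 = 0.379169
C(5,5)·0.724^5·0.276^0 = 0.198927
Sum = 0.5781

0.5781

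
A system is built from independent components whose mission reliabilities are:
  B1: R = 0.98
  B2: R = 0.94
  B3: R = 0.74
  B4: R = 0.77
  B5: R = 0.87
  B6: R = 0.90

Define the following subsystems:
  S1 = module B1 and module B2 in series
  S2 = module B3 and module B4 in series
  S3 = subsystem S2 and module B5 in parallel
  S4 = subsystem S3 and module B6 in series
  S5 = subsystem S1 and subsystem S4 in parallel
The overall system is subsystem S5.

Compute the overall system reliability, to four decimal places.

0.9882

Series (B1 and B2): 0.980000 × 0.940000 = 0.921200
Series (B3 and B4): 0.740000 × 0.770000 = 0.569800
Parallel ([0.569800] and B5): 1 − (1 − 0.569800)(1 − 0.870000) = 0.944074
Series ([0.944074] and B6): 0.944074 × 0.900000 = 0.849667
Parallel ([0.921200] and [0.849667]): 1 − (1 − 0.921200)(1 − 0.849667) = 0.9882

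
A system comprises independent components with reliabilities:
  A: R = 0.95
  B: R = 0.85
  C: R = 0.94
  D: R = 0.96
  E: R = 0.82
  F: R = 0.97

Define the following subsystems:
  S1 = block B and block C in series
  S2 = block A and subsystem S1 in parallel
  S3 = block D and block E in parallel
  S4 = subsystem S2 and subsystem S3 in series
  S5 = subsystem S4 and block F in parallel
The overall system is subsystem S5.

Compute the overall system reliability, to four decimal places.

0.9995

Series (B and C): 0.850000 × 0.940000 = 0.799000
Parallel (A and [0.799000]): 1 − (1 − 0.950000)(1 − 0.799000) = 0.989950
Parallel (D and E): 1 − (1 − 0.960000)(1 − 0.820000) = 0.992800
Series ([0.989950] and [0.992800]): 0.989950 × 0.992800 = 0.982822
Parallel ([0.982822] and F): 1 − (1 − 0.982822)(1 − 0.970000) = 0.9995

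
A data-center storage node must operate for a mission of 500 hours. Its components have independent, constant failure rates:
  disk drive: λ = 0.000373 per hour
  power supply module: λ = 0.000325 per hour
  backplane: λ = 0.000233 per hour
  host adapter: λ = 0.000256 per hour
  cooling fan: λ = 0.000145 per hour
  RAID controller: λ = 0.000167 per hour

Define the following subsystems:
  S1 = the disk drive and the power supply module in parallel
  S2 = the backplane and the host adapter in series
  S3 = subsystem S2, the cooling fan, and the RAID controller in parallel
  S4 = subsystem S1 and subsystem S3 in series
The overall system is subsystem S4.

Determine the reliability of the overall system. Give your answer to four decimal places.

0.9733

R(disk drive) = exp(−0.000373 × 500) = 0.829859
R(power supply module) = exp(−0.000325 × 500) = 0.850016
R(backplane) = exp(−0.000233 × 500) = 0.890030
R(host adapter) = exp(−0.000256 × 500) = 0.879853
R(cooling fan) = exp(−0.000145 × 500) = 0.930066
R(RAID controller) = exp(−0.000167 × 500) = 0.919891
Parallel (disk drive and power supply module): 1 − (1 − 0.829859)(1 − 0.850016) = 0.974482
Series (backplane and host adapter): 0.890030 × 0.879853 = 0.783096
Parallel ([0.783096], cooling fan, and RAID controller): 1 − (1 − 0.783096)(1 − 0.930066)(1 − 0.919891) = 0.998785
Series ([0.974482] and [0.998785]): 0.974482 × 0.998785 = 0.9733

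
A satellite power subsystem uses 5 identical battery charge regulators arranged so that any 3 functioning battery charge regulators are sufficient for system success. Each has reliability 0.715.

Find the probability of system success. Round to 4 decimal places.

R = Σ_{i=3}^{5} C(5,i) p^i (1−p)^{5−i} with p = 0.715
C(5,3)·0.715^3·0.285^2 = 0.296898
C(5,4)·0.715^4·0.285^1 = 0.372425
C(5,5)·0.715^5·0.285^0 = 0.186866
Sum = 0.8562

0.8562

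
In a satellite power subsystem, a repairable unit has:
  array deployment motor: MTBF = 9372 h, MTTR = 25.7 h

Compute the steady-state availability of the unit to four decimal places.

0.9973

A(array deployment motor) = MTBF/(MTBF+MTTR) = 9372/(9372+25.7) = 0.9973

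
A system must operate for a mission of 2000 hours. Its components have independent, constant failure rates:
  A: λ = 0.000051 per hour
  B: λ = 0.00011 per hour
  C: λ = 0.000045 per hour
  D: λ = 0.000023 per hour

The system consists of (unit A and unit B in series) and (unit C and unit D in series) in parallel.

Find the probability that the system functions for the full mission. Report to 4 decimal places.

R(A) = exp(−0.000051 × 2000) = 0.903030
R(B) = exp(−0.00011 × 2000) = 0.802519
R(C) = exp(−0.000045 × 2000) = 0.913931
R(D) = exp(−0.000023 × 2000) = 0.955042
Series (A and B): 0.903030 × 0.802519 = 0.724699
Series (C and D): 0.913931 × 0.955042 = 0.872842
Parallel ([0.724699] and [0.872842]): 1 − (1 − 0.724699)(1 − 0.872842) = 0.9650

0.9650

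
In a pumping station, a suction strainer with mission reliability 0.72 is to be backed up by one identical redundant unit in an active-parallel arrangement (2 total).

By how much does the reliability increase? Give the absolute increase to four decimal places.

0.2016

R_before = 0.72
R_after = 1 − (1 − 0.72)^2 = 0.9216
ΔR = 0.9216 − 0.72 = 0.2016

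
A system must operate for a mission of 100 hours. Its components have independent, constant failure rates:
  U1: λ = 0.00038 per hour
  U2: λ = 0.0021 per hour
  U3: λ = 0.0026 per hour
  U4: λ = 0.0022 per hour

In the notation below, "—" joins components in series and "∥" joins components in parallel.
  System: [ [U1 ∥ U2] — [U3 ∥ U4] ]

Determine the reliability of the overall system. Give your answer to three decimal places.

R(U1) = exp(−0.00038 × 100) = 0.96271
R(U2) = exp(−0.0021 × 100) = 0.81058
R(U3) = exp(−0.0026 × 100) = 0.77105
R(U4) = exp(−0.0022 × 100) = 0.80252
Parallel (U1 and U2): 1 − (1 − 0.96271)(1 − 0.81058) = 0.99294
Parallel (U3 and U4): 1 − (1 − 0.77105)(1 − 0.80252) = 0.95479
Series ([0.99294] and [0.95479]): 0.99294 × 0.95479 = 0.948

0.948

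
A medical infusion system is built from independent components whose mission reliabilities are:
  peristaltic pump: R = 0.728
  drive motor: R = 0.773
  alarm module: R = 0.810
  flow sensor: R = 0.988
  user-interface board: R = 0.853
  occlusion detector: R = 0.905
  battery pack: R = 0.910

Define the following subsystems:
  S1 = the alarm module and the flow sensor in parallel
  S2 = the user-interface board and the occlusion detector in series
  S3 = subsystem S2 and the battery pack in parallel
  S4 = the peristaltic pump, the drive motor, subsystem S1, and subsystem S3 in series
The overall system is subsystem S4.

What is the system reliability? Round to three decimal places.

Parallel (alarm module and flow sensor): 1 − (1 − 0.81000)(1 − 0.98800) = 0.99772
Series (user-interface board and occlusion detector): 0.85300 × 0.90500 = 0.77197
Parallel ([0.77197] and battery pack): 1 − (1 − 0.77197)(1 − 0.91000) = 0.97948
Series (peristaltic pump, drive motor, [0.99772], and [0.97948]): 0.72800 × 0.77300 × 0.99772 × 0.97948 = 0.550

0.550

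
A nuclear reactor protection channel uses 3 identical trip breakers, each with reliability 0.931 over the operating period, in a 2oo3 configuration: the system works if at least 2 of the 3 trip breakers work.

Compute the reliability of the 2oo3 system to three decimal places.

0.986

R = Σ_{i=2}^{3} C(3,i) p^i (1−p)^{3−i} with p = 0.931
C(3,2)·0.931^2·0.069^1 = 0.17942
C(3,3)·0.931^3·0.069^0 = 0.80695
Sum = 0.986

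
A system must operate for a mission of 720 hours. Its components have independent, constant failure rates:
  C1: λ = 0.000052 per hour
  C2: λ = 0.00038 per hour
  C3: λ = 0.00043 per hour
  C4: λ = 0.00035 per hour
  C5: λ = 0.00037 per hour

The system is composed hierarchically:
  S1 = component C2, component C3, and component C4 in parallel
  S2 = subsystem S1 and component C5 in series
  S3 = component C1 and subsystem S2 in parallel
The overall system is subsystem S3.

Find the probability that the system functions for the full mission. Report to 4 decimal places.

R(C1) = exp(−0.000052 × 720) = 0.963252
R(C2) = exp(−0.00038 × 720) = 0.760636
R(C3) = exp(−0.00043 × 720) = 0.733740
R(C4) = exp(−0.00035 × 720) = 0.777245
R(C5) = exp(−0.00037 × 720) = 0.766133
Parallel (C2, C3, and C4): 1 − (1 − 0.760636)(1 − 0.733740)(1 − 0.777245) = 0.985803
Series ([0.985803] and C5): 0.985803 × 0.766133 = 0.755256
Parallel (C1 and [0.755256]): 1 − (1 − 0.963252)(1 − 0.755256) = 0.9910

0.9910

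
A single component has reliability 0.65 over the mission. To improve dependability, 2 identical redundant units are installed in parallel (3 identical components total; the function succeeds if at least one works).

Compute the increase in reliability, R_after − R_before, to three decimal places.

0.307

R_before = 0.65
R_after = 1 − (1 − 0.65)^3 = 0.957
ΔR = 0.957 − 0.65 = 0.307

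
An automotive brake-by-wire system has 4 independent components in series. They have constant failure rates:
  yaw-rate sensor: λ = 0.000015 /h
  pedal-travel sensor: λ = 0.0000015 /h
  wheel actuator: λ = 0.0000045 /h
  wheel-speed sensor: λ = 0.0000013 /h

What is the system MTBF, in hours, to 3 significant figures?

44800

Series of exponential components: λ_sys = Σ λ_i
λ_sys = 0.000015 + 0.0000015 + 0.0000045 + 0.0000013 = 2.2300e-05 /h
MTBF = 1 / λ_sys = 44800 h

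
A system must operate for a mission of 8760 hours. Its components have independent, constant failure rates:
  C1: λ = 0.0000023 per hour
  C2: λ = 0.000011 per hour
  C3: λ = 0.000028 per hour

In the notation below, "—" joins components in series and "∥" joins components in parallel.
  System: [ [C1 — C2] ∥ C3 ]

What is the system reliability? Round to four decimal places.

0.9761

R(C1) = exp(−0.0000023 × 8760) = 0.980054
R(C2) = exp(−0.000011 × 8760) = 0.908137
R(C3) = exp(−0.000028 × 8760) = 0.782485
Series (C1 and C2): 0.980054 × 0.908137 = 0.890023
Parallel ([0.890023] and C3): 1 − (1 − 0.890023)(1 − 0.782485) = 0.9761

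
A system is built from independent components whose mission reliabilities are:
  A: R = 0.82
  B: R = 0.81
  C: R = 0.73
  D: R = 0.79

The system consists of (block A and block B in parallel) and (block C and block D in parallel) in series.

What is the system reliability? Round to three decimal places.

Parallel (A and B): 1 − (1 − 0.82000)(1 − 0.81000) = 0.96580
Parallel (C and D): 1 − (1 − 0.73000)(1 − 0.79000) = 0.94330
Series ([0.96580] and [0.94330]): 0.96580 × 0.94330 = 0.911

0.911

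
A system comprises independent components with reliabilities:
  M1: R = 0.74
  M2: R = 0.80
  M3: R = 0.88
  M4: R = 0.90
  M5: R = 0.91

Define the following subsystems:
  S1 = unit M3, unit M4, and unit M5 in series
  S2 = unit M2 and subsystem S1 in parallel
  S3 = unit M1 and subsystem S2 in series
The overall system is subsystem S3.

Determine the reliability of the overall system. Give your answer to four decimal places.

0.6987

Series (M3, M4, and M5): 0.880000 × 0.900000 × 0.910000 = 0.720720
Parallel (M2 and [0.720720]): 1 − (1 − 0.800000)(1 − 0.720720) = 0.944144
Series (M1 and [0.944144]): 0.740000 × 0.944144 = 0.6987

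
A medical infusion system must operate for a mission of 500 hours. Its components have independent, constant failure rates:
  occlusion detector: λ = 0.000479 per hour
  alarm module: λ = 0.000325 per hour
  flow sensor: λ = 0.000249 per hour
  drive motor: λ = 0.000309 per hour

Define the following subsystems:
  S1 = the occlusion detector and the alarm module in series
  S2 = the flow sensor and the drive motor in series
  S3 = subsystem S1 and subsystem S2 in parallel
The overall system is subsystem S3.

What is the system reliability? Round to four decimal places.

R(occlusion detector) = exp(−0.000479 × 500) = 0.787021
R(alarm module) = exp(−0.000325 × 500) = 0.850016
R(flow sensor) = exp(−0.000249 × 500) = 0.882938
R(drive motor) = exp(−0.000309 × 500) = 0.856843
Series (occlusion detector and alarm module): 0.787021 × 0.850016 = 0.668980
Series (flow sensor and drive motor): 0.882938 × 0.856843 = 0.756539
Parallel ([0.668980] and [0.756539]): 1 − (1 − 0.668980)(1 − 0.756539) = 0.9194

0.9194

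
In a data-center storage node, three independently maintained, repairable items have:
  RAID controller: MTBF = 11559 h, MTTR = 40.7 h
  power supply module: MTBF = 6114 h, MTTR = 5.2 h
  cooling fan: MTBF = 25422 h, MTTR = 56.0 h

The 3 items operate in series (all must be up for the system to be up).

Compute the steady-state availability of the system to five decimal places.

0.99346

A(RAID controller) = MTBF/(MTBF+MTTR) = 11559/(11559+40.7) = 0.996491
A(power supply module) = MTBF/(MTBF+MTTR) = 6114/(6114+5.2) = 0.999150
A(cooling fan) = MTBF/(MTBF+MTTR) = 25422/(25422+56.0) = 0.997802
Series availability: 0.996491 × 0.999150 × 0.997802 = 0.99346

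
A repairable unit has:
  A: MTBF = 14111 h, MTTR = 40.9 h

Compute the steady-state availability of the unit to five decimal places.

A(A) = MTBF/(MTBF+MTTR) = 14111/(14111+40.9) = 0.99711

0.99711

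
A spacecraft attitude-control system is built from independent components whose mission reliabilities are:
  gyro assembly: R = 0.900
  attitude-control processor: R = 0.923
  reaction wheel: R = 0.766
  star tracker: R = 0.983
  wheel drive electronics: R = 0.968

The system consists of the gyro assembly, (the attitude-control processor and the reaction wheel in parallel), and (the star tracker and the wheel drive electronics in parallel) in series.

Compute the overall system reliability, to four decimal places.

Parallel (attitude-control processor and reaction wheel): 1 − (1 − 0.923000)(1 − 0.766000) = 0.981982
Parallel (star tracker and wheel drive electronics): 1 − (1 − 0.983000)(1 − 0.968000) = 0.999456
Series (gyro assembly, [0.981982], and [0.999456]): 0.900000 × 0.981982 × 0.999456 = 0.8833

0.8833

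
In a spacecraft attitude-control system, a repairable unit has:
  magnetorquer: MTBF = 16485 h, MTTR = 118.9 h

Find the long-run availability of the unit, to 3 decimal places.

A(magnetorquer) = MTBF/(MTBF+MTTR) = 16485/(16485+118.9) = 0.993

0.993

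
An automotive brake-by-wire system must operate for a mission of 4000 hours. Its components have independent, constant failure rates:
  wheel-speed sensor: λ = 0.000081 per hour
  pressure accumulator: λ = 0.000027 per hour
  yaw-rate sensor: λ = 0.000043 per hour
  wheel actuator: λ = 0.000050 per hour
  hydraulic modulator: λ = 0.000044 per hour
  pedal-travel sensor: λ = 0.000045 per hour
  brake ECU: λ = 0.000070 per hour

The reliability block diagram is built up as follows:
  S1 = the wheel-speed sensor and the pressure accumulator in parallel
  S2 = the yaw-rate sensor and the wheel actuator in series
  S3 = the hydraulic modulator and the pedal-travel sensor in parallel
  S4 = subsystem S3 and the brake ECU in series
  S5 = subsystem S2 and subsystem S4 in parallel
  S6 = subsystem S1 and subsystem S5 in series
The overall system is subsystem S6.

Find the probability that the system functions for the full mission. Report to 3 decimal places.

R(wheel-speed sensor) = exp(−0.000081 × 4000) = 0.72325
R(pressure accumulator) = exp(−0.000027 × 4000) = 0.89763
R(yaw-rate sensor) = exp(−0.000043 × 4000) = 0.84198
R(wheel actuator) = exp(−0.000050 × 4000) = 0.81873
R(hydraulic modulator) = exp(−0.000044 × 4000) = 0.83862
R(pedal-travel sensor) = exp(−0.000045 × 4000) = 0.83527
R(brake ECU) = exp(−0.000070 × 4000) = 0.75578
Parallel (wheel-speed sensor and pressure accumulator): 1 − (1 − 0.72325)(1 − 0.89763) = 0.97167
Series (yaw-rate sensor and wheel actuator): 0.84198 × 0.81873 = 0.68935
Parallel (hydraulic modulator and pedal-travel sensor): 1 − (1 − 0.83862)(1 − 0.83527) = 0.97342
Series ([0.97342] and brake ECU): 0.97342 × 0.75578 = 0.73569
Parallel ([0.68935] and [0.73569]): 1 − (1 − 0.68935)(1 − 0.73569) = 0.91789
Series ([0.97167] and [0.91789]): 0.97167 × 0.91789 = 0.892

0.892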